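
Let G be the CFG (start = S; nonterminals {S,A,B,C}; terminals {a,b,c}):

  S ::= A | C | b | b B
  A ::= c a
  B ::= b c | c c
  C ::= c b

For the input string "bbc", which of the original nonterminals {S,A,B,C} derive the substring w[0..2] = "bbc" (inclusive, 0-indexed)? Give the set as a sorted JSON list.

CNF form of G:
  S -> T0 T1 | T0 T2 | T2 B | b
  A -> T0 T1
  B -> T0 T0 | T2 T0
  C -> T0 T2
  T0 -> c
  T1 -> a
  T2 -> b

CYK fill — only the sub-triangle for w[0..2]:
  [0..0]={S,T2}  "b"  orig:{S}
  [1..1]={S,T2}  "b"  orig:{S}
  [2..2]={T0}  "c"  orig:{}
  [0..1]=∅  "bb"
  [1..2]={B}  "bc"
  [0..2]={S}  "bbc"

Original NTs in T[0,2] deriving "bbc": ["S"]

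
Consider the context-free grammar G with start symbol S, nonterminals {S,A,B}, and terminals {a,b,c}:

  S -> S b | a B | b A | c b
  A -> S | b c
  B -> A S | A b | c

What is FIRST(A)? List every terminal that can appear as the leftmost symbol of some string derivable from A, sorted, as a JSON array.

FIRST iteration:
pass 1:
  A via A→b c: +{b}
  B via B→A S: +{b}
  B via B→c: +{c}
  S via S→a B: +{a}
  S via S→b A: +{b}
  S via S→c b: +{c}
  FIRST[S]={a,b,c}  FIRST[A]={b}  FIRST[B]={b,c}
pass 2:
  A via A→S: +{a,c}
  B via B→A S: +{a}
  FIRST[S]={a,b,c}  FIRST[A]={a,b,c}  FIRST[B]={a,b,c}
pass 3: (no change)
  FIRST[S]={a,b,c}  FIRST[A]={a,b,c}  FIRST[B]={a,b,c}

FIRST(A) = ["a", "b", "c"]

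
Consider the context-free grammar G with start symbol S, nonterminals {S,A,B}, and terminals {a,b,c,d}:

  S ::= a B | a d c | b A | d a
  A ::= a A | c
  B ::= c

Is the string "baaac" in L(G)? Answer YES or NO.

CNF form of G:
  S -> T0 B | T0 X4 | T1 T0 | T3 A
  A -> T0 A | c
  B -> c
  T0 -> a
  T1 -> d
  T2 -> c
  T3 -> b
  X4 -> T1 T2

Fill CYK table bottom-up:
  [0..0]={T3}  "b"  orig:{}
  [1..1]={T0}  "a"  orig:{}
  [2..2]={T0}  "a"  orig:{}
  [3..3]={T0}  "a"  orig:{}
  [4..4]={A,B,T2}  "c"  orig:{A,B}
  [0..1]=∅  "ba"
  [1..2]=∅  "aa"
  [2..3]=∅  "aa"
  [3..4]={A,S}  "ac"
  [0..2]=∅  "baa"
  [1..3]=∅  "aaa"
  [2..4]={A}  "aac"
  [0..3]=∅  "baaa"
  [1..4]={A}  "aaac"
  [0..4]={S}  "baaac"

S ∈ T[0,4] ⇒ YES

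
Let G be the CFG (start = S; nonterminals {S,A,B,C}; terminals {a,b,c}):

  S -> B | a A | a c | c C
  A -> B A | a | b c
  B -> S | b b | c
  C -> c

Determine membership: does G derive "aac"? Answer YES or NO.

CNF form of G:
  S -> T0 T0 | T1 C | T2 A | T2 T1 | c
  A -> B A | T0 T1 | a
  B -> T0 T0 | T1 C | T2 A | T2 T1 | c
  C -> c
  T0 -> b
  T1 -> c
  T2 -> a

CYK fill:
  [0..0]={A,T2}  "a"  orig:{A}
  [1..1]={A,T2}  "a"  orig:{A}
  [2..2]={B,C,S,T1}  "c"  orig:{B,C,S}
  [0..1]={B,S}  "aa"
  [1..2]={B,S}  "ac"
  [0..2]=∅  "aac"

S ∉ T[0,2] ⇒ NO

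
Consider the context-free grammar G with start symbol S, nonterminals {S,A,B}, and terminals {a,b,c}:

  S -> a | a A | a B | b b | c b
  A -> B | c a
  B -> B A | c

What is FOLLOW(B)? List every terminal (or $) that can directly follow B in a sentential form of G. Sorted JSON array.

Compute FIRST by fixpoint:
pass 1:
  A via A→c a: +{c}
  B via B→c: +{c}
  S via S→a: +{a}
  S via S→b b: +{b}
  S via S→c b: +{c}
  S: {a,b,c}  A: {c}  B: {c}
pass 2: done
  S: {a,b,c}  A: {c}  B: {c}

FOLLOW sets:
FOLLOW(S) := {$}
pass 1:
  B→B A: FOLLOW(B) ⊇ FIRST(A) = {c}; new: +{c}
  B→B A: FOLLOW(A) ⊇ FOLLOW(B) ⊇ {c}; new: +{c}
  S→a A: FOLLOW(A) ⊇ FOLLOW(S) ⊇ {$}; new: +{$}
  S→a B: FOLLOW(B) ⊇ FOLLOW(S) ⊇ {$}; new: +{$}
  FOLLOW[S]={$}  FOLLOW[A]={$,c}  FOLLOW[B]={$,c}
pass 2: (stable)
  FOLLOW[S]={$}  FOLLOW[A]={$,c}  FOLLOW[B]={$,c}

FOLLOW(B) = ["$", "c"]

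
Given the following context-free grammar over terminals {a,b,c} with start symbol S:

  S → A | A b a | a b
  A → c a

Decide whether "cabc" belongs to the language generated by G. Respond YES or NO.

CNF form of G:
  S -> A X3 | T0 T1 | T1 T2
  A -> T0 T1
  T0 -> c
  T1 -> a
  T2 -> b
  X3 -> T2 T1

CYK fill:
  cell(0,0) c: {T0}  orig:{}
  cell(1,1) a: {T1}  orig:{}
  cell(2,2) b: {T2}  orig:{}
  cell(3,3) c: {T0}  orig:{}
  cell(0,1) ca: {A,S}
  cell(1,2) ab: {S}
  cell(2,3) bc: ∅
  cell(0,2) cab: ∅
  cell(1,3) abc: ∅
  cell(0,3) cabc: ∅

S ∉ T[0,3] ⇒ NO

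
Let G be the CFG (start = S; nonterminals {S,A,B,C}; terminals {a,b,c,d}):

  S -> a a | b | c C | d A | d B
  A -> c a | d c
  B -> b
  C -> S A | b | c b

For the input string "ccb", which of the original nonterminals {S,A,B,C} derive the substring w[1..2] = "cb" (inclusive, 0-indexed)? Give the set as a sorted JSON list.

CNF form of G:
  S -> T0 C | T1 T1 | T2 A | T2 B | b
  A -> T0 T1 | T2 T0
  B -> b
  C -> S A | T0 T3 | b
  T0 -> c
  T1 -> a
  T2 -> d
  T3 -> b

CYK table (by increasing span), restricted to cells inside w[1..2]:
  cell(1,1) c: {T0}  orig:{}
  cell(2,2) b: {B,C,S,T3}  orig:{B,C,S}
  cell(1,2) cb: {C,S}

Original NTs in T[1,2] deriving "cb": ["C", "S"]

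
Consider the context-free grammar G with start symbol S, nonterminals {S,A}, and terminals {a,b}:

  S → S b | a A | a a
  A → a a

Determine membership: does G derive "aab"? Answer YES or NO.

Convert to CNF:
  S -> S T1 | T0 A | T0 T0
  A -> T0 T0
  T0 -> a
  T1 -> b

Fill CYK table bottom-up:
  T[0,0] 'a' = {T0}  orig:{}
  T[1,1] 'a' = {T0}  orig:{}
  T[2,2] 'b' = {T1}  orig:{}
  T[0,1] 'aa' = {A,S}
  T[1,2] 'ab' = ∅
  T[0,2] 'aab' = {S}

S ∈ T[0,2] ⇒ YES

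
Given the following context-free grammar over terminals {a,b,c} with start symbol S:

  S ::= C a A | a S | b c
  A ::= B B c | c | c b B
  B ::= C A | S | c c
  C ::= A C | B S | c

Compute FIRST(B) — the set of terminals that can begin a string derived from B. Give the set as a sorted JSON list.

Compute FIRST by fixpoint:
iter 1:
  A via A→c: +{c}
  B via B→c c: +{c}
  C via C→A C: +{c}
  S via S→C a A: +{c}
  S via S→a S: +{a}
  S via S→b c: +{b}
  S: {a,b,c}  A: {c}  B: {c}  C: {c}
iter 2:
  B via B→S: +{a,b}
  C via C→B S: +{a,b}
  S: {a,b,c}  A: {c}  B: {a,b,c}  C: {a,b,c}
iter 3:
  A via A→B B c: +{a,b}
  S: {a,b,c}  A: {a,b,c}  B: {a,b,c}  C: {a,b,c}
iter 4: (no change)
  S: {a,b,c}  A: {a,b,c}  B: {a,b,c}  C: {a,b,c}

FIRST(B) = ["a", "b", "c"]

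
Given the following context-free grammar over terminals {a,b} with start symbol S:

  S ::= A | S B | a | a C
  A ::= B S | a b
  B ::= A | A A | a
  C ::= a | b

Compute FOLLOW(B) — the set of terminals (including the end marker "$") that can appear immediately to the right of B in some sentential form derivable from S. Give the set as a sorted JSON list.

Compute FIRST by fixpoint:
round 1:
  A via A→a b: +{a}
  B via B→A: +{a}
  C via C→a: +{a}
  C via C→b: +{b}
  S via S→A: +{a}
  S: {a}  A: {a}  B: {a}  C: {a,b}
round 2: done
  S: {a}  A: {a}  B: {a}  C: {a,b}

FOLLOW sets:
seed FOLLOW(S) with $
round 1:
  A→B S: FOLLOW(B) ⊇ FIRST(S) = {a}; new: +{a}
  B→A: FOLLOW(A) ⊇ FOLLOW(B) ⊇ {a}; new: +{a}
  S→A: FOLLOW(A) ⊇ FOLLOW(S) ⊇ {$}; new: +{$}
  S→S B: FOLLOW(S) ⊇ FIRST(B) = {a}; new: +{a}
  S→S B: FOLLOW(B) ⊇ FOLLOW(S) ⊇ {$,a}; new: +{$}
  S→a C: FOLLOW(C) ⊇ FOLLOW(S) ⊇ {$,a}; new: +{$,a}
  S: {$,a}  A: {$,a}  B: {$,a}  C: {$,a}
round 2: — fixpoint
  S: {$,a}  A: {$,a}  B: {$,a}  C: {$,a}

FOLLOW(B) = ["$", "a"]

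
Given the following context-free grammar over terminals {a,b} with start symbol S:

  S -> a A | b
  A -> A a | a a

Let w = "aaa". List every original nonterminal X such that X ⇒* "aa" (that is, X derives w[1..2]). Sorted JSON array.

CNF form of G:
  S -> T0 A | b
  A -> A T0 | T0 T0
  T0 -> a

CYK table (by increasing span), restricted to cells inside w[1..2]:
  cell(1,1) a: {T0}  orig:{}
  cell(2,2) a: {T0}  orig:{}
  cell(1,2) aa: {A}

Original NTs in T[1,2] deriving "aa": ["A"]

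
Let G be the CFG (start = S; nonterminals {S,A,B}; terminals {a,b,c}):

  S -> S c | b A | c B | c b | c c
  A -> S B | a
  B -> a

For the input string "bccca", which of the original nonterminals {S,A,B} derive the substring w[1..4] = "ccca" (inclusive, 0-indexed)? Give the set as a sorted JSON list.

CNF form of G:
  S -> S T0 | T0 B | T0 T0 | T0 T1 | T1 A
  A -> S B | a
  B -> a
  T0 -> c
  T1 -> b

CYK fill — only the sub-triangle for w[1..4]:
  cell(1,1) c: {T0}  orig:{}
  cell(2,2) c: {T0}  orig:{}
  cell(3,3) c: {T0}  orig:{}
  cell(4,4) a: {A,B}
  cell(1,2) cc: {S}
  cell(2,3) cc: {S}
  cell(3,4) ca: {S}
  cell(1,3) ccc: {S}
  cell(2,4) cca: {A}
  cell(1,4) ccca: {A}

Original NTs in T[1,4] deriving "ccca": ["A"]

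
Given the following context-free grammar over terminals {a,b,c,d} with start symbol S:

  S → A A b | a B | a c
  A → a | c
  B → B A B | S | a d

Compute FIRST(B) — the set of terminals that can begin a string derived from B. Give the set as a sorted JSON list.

FIRST sets, iterate to fixpoint:
pass 1:
  A via A→a: +{a}
  A via A→c: +{c}
  B via B→a d: +{a}
  S via S→A A b: +{a,c}
  FIRST[S]={a,c}  FIRST[A]={a,c}  FIRST[B]={a}
pass 2:
  B via B→S: +{c}
  FIRST[S]={a,c}  FIRST[A]={a,c}  FIRST[B]={a,c}
pass 3: (no change)
  FIRST[S]={a,c}  FIRST[A]={a,c}  FIRST[B]={a,c}

FIRST(B) = ["a", "c"]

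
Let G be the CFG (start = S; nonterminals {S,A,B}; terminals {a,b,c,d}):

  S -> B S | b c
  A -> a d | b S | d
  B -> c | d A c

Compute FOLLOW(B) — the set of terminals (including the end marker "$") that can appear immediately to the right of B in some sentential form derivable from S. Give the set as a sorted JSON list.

FIRST sets, iterate to fixpoint:
round 1:
  A via A→a d: +{a}
  A via A→b S: +{b}
  A via A→d: +{d}
  B via B→c: +{c}
  B via B→d A c: +{d}
  S via S→B S: +{c,d}
  S via S→b c: +{b}
  FIRST[S]={b,c,d}  FIRST[A]={a,b,d}  FIRST[B]={c,d}
round 2: (stable)
  FIRST[S]={b,c,d}  FIRST[A]={a,b,d}  FIRST[B]={c,d}

FOLLOW iteration:
initialize: $ ∈ FOLLOW(S)
pass 1:
  B→d A c: FOLLOW(A) ⊇ FIRST(c) = {c}; new: +{c}
  S→B S: FOLLOW(B) ⊇ FIRST(S) = {b,c,d}; new: +{b,c,d}
  S: {$}  A: {c}  B: {b,c,d}
pass 2:
  A→b S: FOLLOW(S) ⊇ FOLLOW(A) ⊇ {c}; new: +{c}
  S: {$,c}  A: {c}  B: {b,c,d}
pass 3: — fixpoint
  S: {$,c}  A: {c}  B: {b,c,d}

FOLLOW(B) = ["b", "c", "d"]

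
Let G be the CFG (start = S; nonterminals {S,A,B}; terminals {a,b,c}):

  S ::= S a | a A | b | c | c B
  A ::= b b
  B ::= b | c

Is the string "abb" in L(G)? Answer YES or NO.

Convert to CNF:
  S -> S T1 | T1 A | T2 B | b | c
  A -> T0 T0
  B -> b | c
  T0 -> b
  T1 -> a
  T2 -> c

Fill CYK table bottom-up:
  T[0,0] 'a' = {T1}  orig:{}
  T[1,1] 'b' = {B,S,T0}  orig:{B,S}
  T[2,2] 'b' = {B,S,T0}  orig:{B,S}
  T[0,1] 'ab' = ∅
  T[1,2] 'bb' = {A}
  T[0,2] 'abb' = {S}

S ∈ T[0,2] ⇒ YES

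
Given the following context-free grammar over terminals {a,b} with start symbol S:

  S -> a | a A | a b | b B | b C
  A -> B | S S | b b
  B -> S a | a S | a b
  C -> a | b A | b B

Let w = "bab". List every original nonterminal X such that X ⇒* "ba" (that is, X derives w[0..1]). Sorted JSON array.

CNF form of G:
  S -> T0 A | T0 T1 | T1 B | T1 C | a
  A -> S S | S T0 | T0 S | T0 T1 | T1 T1
  B -> S T0 | T0 S | T0 T1
  C -> T1 A | T1 B | a
  T0 -> a
  T1 -> b

Fill CYK table bottom-up (cells [i..j] with 0 ≤ i ≤ j ≤ 1 only):
  T[0,0] 'b' = {T1}  orig:{}
  T[1,1] 'a' = {C,S,T0}  orig:{C,S}
  T[0,1] 'ba' = {S}

Original NTs in T[0,1] deriving "ba": ["S"]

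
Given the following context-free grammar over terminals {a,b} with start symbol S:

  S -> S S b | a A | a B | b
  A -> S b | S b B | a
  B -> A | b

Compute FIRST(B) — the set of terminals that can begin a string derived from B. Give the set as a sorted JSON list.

FIRST sets, iterate to fixpoint:
[1]
  A via A→a: +{a}
  B via B→A: +{a}
  B via B→b: +{b}
  S via S→a A: +{a}
  S via S→b: +{b}
  FIRST[S]={a,b}  FIRST[A]={a}  FIRST[B]={a,b}
[2]
  A via A→S b: +{b}
  FIRST[S]={a,b}  FIRST[A]={a,b}  FIRST[B]={a,b}
[3] (no change)
  FIRST[S]={a,b}  FIRST[A]={a,b}  FIRST[B]={a,b}

FIRST(B) = ["a", "b"]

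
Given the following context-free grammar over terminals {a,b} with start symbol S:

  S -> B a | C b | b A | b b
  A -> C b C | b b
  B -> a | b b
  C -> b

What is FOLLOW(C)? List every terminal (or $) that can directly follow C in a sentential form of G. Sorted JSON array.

FIRST iteration:
pass 1:
  A via A→b b: +{b}
  B via B→a: +{a}
  B via B→b b: +{b}
  C via C→b: +{b}
  S via S→B a: +{a,b}
  FIRST[S]={a,b}  FIRST[A]={b}  FIRST[B]={a,b}  FIRST[C]={b}
pass 2: — fixpoint
  FIRST[S]={a,b}  FIRST[A]={b}  FIRST[B]={a,b}  FIRST[C]={b}

FOLLOW sets:
seed FOLLOW(S) with $
round 1:
  A→C b C: FOLLOW(C) ⊇ FIRST(b) = {b}; new: +{b}
  S→B a: FOLLOW(B) ⊇ FIRST(a) = {a}; new: +{a}
  S→b A: FOLLOW(A) ⊇ FOLLOW(S) ⊇ {$}; new: +{$}
  FOLLOW[S]={$}  FOLLOW[A]={$}  FOLLOW[B]={a}  FOLLOW[C]={b}
round 2:
  A→C b C: FOLLOW(C) ⊇ FOLLOW(A) ⊇ {$}; new: +{$}
  FOLLOW[S]={$}  FOLLOW[A]={$}  FOLLOW[B]={a}  FOLLOW[C]={$,b}
round 3: — fixpoint
  FOLLOW[S]={$}  FOLLOW[A]={$}  FOLLOW[B]={a}  FOLLOW[C]={$,b}

FOLLOW(C) = ["$", "b"]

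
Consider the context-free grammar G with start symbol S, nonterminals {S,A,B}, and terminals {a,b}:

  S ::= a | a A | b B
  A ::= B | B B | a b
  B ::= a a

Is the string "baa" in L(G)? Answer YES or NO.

CNF form of G:
  S -> T0 A | T1 B | a
  A -> B B | T0 T0 | T0 T1
  B -> T0 T0
  T0 -> a
  T1 -> b

CYK table (by increasing span):
  cell(0,0) b: {T1}  orig:{}
  cell(1,1) a: {S,T0}  orig:{S}
  cell(2,2) a: {S,T0}  orig:{S}
  cell(0,1) ba: ∅
  cell(1,2) aa: {A,B}
  cell(0,2) baa: {S}

S ∈ T[0,2] ⇒ YES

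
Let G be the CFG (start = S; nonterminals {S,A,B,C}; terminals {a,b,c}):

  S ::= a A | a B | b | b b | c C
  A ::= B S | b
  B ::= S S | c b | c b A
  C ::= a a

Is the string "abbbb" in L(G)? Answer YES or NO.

Convert to CNF:
  S -> T0 C | T1 T1 | T2 A | T2 B | b
  A -> B S | b
  B -> S S | T0 T1 | T0 X3
  C -> T2 T2
  T0 -> c
  T1 -> b
  T2 -> a
  X3 -> T1 A

CYK table (by increasing span):
  [0..0]={T2}  "a"  orig:{}
  [1..1]={A,S,T1}  "b"  orig:{A,S}
  [2..2]={A,S,T1}  "b"  orig:{A,S}
  [3..3]={A,S,T1}  "b"  orig:{A,S}
  [4..4]={A,S,T1}  "b"  orig:{A,S}
  [0..1]={S}  "ab"
  [1..2]={B,S,X3}  "bb"  orig:{B,S}
  [2..3]={B,S,X3}  "bb"  orig:{B,S}
  [3..4]={B,S,X3}  "bb"  orig:{B,S}
  [0..2]={B,S}  "abb"
  [1..3]={A,B}  "bbb"
  [2..4]={A,B}  "bbb"
  [0..3]={A,B,S}  "abbb"
  [1..4]={A,B,X3}  "bbbb"  orig:{A,B}
  [0..4]={A,B,S}  "abbbb"

S ∈ T[0,4] ⇒ YES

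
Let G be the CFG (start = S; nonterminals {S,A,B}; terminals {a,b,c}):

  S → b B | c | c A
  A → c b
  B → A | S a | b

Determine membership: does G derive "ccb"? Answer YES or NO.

CNF form of G:
  S -> T0 A | T1 B | c
  A -> T0 T1
  B -> S T2 | T0 T1 | b
  T0 -> c
  T1 -> b
  T2 -> a

Fill CYK table bottom-up:
  [0..0]={S,T0}  "c"  orig:{S}
  [1..1]={S,T0}  "c"  orig:{S}
  [2..2]={B,T1}  "b"  orig:{B}
  [0..1]=∅  "cc"
  [1..2]={A,B}  "cb"
  [0..2]={S}  "ccb"

S ∈ T[0,2] ⇒ YES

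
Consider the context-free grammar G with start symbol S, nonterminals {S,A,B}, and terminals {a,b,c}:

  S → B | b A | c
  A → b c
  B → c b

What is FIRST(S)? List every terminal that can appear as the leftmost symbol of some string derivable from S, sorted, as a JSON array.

FIRST sets, iterate to fixpoint:
round 1:
  A via A→b c: +{b}
  B via B→c b: +{c}
  S via S→B: +{c}
  S via S→b A: +{b}
  S: {b,c}  A: {b}  B: {c}
round 2: (stable)
  S: {b,c}  A: {b}  B: {c}

FIRST(S) = ["b", "c"]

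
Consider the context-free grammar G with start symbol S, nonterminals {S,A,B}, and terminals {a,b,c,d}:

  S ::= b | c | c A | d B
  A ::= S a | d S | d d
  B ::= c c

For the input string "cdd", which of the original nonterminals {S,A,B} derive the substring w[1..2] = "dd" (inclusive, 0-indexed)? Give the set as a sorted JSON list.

CNF form of G:
  S -> T1 B | T2 A | b | c
  A -> S T0 | T1 S | T1 T1
  B -> T2 T2
  T0 -> a
  T1 -> d
  T2 -> c

CYK fill — only the sub-triangle for w[1..2]:
  cell(1,1) d: {T1}  orig:{}
  cell(2,2) d: {T1}  orig:{}
  cell(1,2) dd: {A}

Original NTs in T[1,2] deriving "dd": ["A"]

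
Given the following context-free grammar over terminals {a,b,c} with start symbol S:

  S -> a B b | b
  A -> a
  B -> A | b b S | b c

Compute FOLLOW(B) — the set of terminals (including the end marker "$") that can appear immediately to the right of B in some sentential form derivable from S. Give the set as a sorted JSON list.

FIRST iteration:
iter 1:
  A via A→a: +{a}
  B via B→A: +{a}
  B via B→b b S: +{b}
  S via S→a B b: +{a}
  S via S→b: +{b}
  FIRST(S)={a,b}  FIRST(A)={a}  FIRST(B)={a,b}
iter 2: done
  FIRST(S)={a,b}  FIRST(A)={a}  FIRST(B)={a,b}

FOLLOW sets:
seed FOLLOW(S) with $
[1]
  S→a B b: FOLLOW(B) ⊇ FIRST(b) = {b}; new: +{b}
  FOLLOW(S)={$}  FOLLOW(A)={}  FOLLOW(B)={b}
[2]
  B→A: FOLLOW(A) ⊇ FOLLOW(B) ⊇ {b}; new: +{b}
  B→b b S: FOLLOW(S) ⊇ FOLLOW(B) ⊇ {b}; new: +{b}
  FOLLOW(S)={$,b}  FOLLOW(A)={b}  FOLLOW(B)={b}
[3] (no change)
  FOLLOW(S)={$,b}  FOLLOW(A)={b}  FOLLOW(B)={b}

FOLLOW(B) = ["b"]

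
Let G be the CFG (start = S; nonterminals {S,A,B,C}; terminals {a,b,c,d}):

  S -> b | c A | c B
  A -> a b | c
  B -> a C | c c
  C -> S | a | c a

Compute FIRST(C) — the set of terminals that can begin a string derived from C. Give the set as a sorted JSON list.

Compute FIRST by fixpoint:
[1]
  A via A→a b: +{a}
  A via A→c: +{c}
  B via B→a C: +{a}
  B via B→c c: +{c}
  C via C→a: +{a}
  C via C→c a: +{c}
  S via S→b: +{b}
  S via S→c A: +{c}
  S: {b,c}  A: {a,c}  B: {a,c}  C: {a,c}
[2]
  C via C→S: +{b}
  S: {b,c}  A: {a,c}  B: {a,c}  C: {a,b,c}
[3] — fixpoint
  S: {b,c}  A: {a,c}  B: {a,c}  C: {a,b,c}

FIRST(C) = ["a", "b", "c"]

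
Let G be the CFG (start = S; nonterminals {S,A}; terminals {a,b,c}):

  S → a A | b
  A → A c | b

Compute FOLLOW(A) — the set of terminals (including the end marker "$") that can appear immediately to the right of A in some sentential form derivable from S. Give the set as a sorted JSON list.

Compute FIRST by fixpoint:
iter 1:
  A via A→b: +{b}
  S via S→a A: +{a}
  S via S→b: +{b}
  FIRST(S)={a,b}  FIRST(A)={b}
iter 2: (stable)
  FIRST(S)={a,b}  FIRST(A)={b}

FOLLOW iteration:
FOLLOW(S) := {$}
iter 1:
  A→A c: FOLLOW(A) ⊇ FIRST(c) = {c}; new: +{c}
  S→a A: FOLLOW(A) ⊇ FOLLOW(S) ⊇ {$}; new: +{$}
  FOLLOW[S]={$}  FOLLOW[A]={$,c}
iter 2: — fixpoint
  FOLLOW[S]={$}  FOLLOW[A]={$,c}

FOLLOW(A) = ["$", "c"]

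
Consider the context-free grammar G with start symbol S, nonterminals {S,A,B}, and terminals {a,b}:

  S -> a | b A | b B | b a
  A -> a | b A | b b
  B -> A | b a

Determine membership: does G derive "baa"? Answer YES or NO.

CNF form of G:
  S -> T0 A | T0 B | T0 T1 | a
  A -> T0 A | T0 T0 | a
  B -> T0 A | T0 T0 | T0 T1 | a
  T0 -> b
  T1 -> a

Fill CYK table bottom-up:
  [0..0]={T0}  "b"  orig:{}
  [1..1]={A,B,S,T1}  "a"  orig:{A,B,S}
  [2..2]={A,B,S,T1}  "a"  orig:{A,B,S}
  [0..1]={A,B,S}  "ba"
  [1..2]=∅  "aa"
  [0..2]=∅  "baa"

S ∉ T[0,2] ⇒ NO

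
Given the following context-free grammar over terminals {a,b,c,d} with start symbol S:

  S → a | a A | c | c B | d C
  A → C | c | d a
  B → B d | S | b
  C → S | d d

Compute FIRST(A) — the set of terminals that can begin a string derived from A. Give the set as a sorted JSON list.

FIRST iteration:
iter 1:
  A via A→c: +{c}
  A via A→d a: +{d}
  B via B→b: +{b}
  C via C→d d: +{d}
  S via S→a: +{a}
  S via S→c: +{c}
  S via S→d C: +{d}
  S: {a,c,d}  A: {c,d}  B: {b}  C: {d}
iter 2:
  B via B→S: +{a,c,d}
  C via C→S: +{a,c}
  S: {a,c,d}  A: {c,d}  B: {a,b,c,d}  C: {a,c,d}
iter 3:
  A via A→C: +{a}
  S: {a,c,d}  A: {a,c,d}  B: {a,b,c,d}  C: {a,c,d}
iter 4: (no change)
  S: {a,c,d}  A: {a,c,d}  B: {a,b,c,d}  C: {a,c,d}

FIRST(A) = ["a", "c", "d"]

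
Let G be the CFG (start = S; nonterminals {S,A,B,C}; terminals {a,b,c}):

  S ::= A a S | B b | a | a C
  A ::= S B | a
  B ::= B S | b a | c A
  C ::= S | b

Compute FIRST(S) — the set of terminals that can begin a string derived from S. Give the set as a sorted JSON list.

FIRST iteration:
pass 1:
  A via A→a: +{a}
  B via B→b a: +{b}
  B via B→c A: +{c}
  C via C→b: +{b}
  S via S→A a S: +{a}
  S via S→B b: +{b,c}
  S: {a,b,c}  A: {a}  B: {b,c}  C: {b}
pass 2:
  A via A→S B: +{b,c}
  C via C→S: +{a,c}
  S: {a,b,c}  A: {a,b,c}  B: {b,c}  C: {a,b,c}
pass 3: (stable)
  S: {a,b,c}  A: {a,b,c}  B: {b,c}  C: {a,b,c}

FIRST(S) = ["a", "b", "c"]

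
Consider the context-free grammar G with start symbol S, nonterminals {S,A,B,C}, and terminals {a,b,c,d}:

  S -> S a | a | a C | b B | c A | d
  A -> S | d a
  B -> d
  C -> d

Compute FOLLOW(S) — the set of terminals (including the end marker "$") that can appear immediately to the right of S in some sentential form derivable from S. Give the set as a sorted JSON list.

FIRST iteration:
round 1:
  A via A→d a: +{d}
  B via B→d: +{d}
  C via C→d: +{d}
  S via S→a: +{a}
  S via S→b B: +{b}
  S via S→c A: +{c}
  S via S→d: +{d}
  S: {a,b,c,d}  A: {d}  B: {d}  C: {d}
round 2:
  A via A→S: +{a,b,c}
  S: {a,b,c,d}  A: {a,b,c,d}  B: {d}  C: {d}
round 3: (no change)
  S: {a,b,c,d}  A: {a,b,c,d}  B: {d}  C: {d}

Compute FOLLOW by fixpoint:
seed FOLLOW(S) with $
iter 1:
  S→S a: FOLLOW(S) ⊇ FIRST(a) = {a}; new: +{a}
  S→a C: FOLLOW(C) ⊇ FOLLOW(S) ⊇ {$,a}; new: +{$,a}
  S→b B: FOLLOW(B) ⊇ FOLLOW(S) ⊇ {$,a}; new: +{$,a}
  S→c A: FOLLOW(A) ⊇ FOLLOW(S) ⊇ {$,a}; new: +{$,a}
  FOLLOW[S]={$,a}  FOLLOW[A]={$,a}  FOLLOW[B]={$,a}  FOLLOW[C]={$,a}
iter 2: (no change)
  FOLLOW[S]={$,a}  FOLLOW[A]={$,a}  FOLLOW[B]={$,a}  FOLLOW[C]={$,a}

FOLLOW(S) = ["$", "a"]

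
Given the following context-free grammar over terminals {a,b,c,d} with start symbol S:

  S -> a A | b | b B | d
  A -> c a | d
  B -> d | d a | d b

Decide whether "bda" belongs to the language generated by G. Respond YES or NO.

Convert to CNF:
  S -> T1 A | T3 B | b | d
  A -> T0 T1 | d
  B -> T2 T1 | T2 T3 | d
  T0 -> c
  T1 -> a
  T2 -> d
  T3 -> b

Fill CYK table bottom-up:
  T[0,0] 'b' = {S,T3}  orig:{S}
  T[1,1] 'd' = {A,B,S,T2}  orig:{A,B,S}
  T[2,2] 'a' = {T1}  orig:{}
  T[0,1] 'bd' = {S}
  T[1,2] 'da' = {B}
  T[0,2] 'bda' = {S}

S ∈ T[0,2] ⇒ YES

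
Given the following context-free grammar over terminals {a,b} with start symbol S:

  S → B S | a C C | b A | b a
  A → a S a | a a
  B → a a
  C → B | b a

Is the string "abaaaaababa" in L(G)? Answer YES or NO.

CNF form of G:
  S -> B S | T0 X3 | T1 A | T1 T0
  A -> T0 T0 | T0 X2
  B -> T0 T0
  C -> T0 T0 | T1 T0
  T0 -> a
  T1 -> b
  X2 -> S T0
  X3 -> C C

Fill CYK table bottom-up:
  cell(0,0) a: {T0}  orig:{}
  cell(1,1) b: {T1}  orig:{}
  cell(2,2) a: {T0}  orig:{}
  cell(3,3) a: {T0}  orig:{}
  cell(4,4) a: {T0}  orig:{}
  cell(5,5) a: {T0}  orig:{}
  cell(6,6) a: {T0}  orig:{}
  cell(7,7) b: {T1}  orig:{}
  cell(8,8) a: {T0}  orig:{}
  cell(9,9) b: {T1}  orig:{}
  cell(10,10) a: {T0}  orig:{}
  cell(0,1) ab: ∅
  cell(1,2) ba: {C,S}
  cell(2,3) aa: {A,B,C}
  cell(3,4) aa: {A,B,C}
  cell(4,5) aa: {A,B,C}
  cell(5,6) aa: {A,B,C}
  cell(6,7) ab: ∅
  cell(7,8) ba: {C,S}
  cell(8,9) ab: ∅
  cell(9,10) ba: {C,S}
  cell(0,2) aba: ∅
  cell(1,3) baa: {S,X2}  orig:{S}
  cell(2,4) aaa: ∅
  cell(3,5) aaa: ∅
  cell(4,6) aaa: ∅
  cell(5,7) aab: ∅
  cell(6,8) aba: ∅
  cell(7,9) bab: ∅
  cell(8,10) aba: ∅
  cell(0,3) abaa: {A}
  cell(1,4) baaa: {X2,X3}  orig:{}
  cell(2,5) aaaa: {X3}  orig:{}
  cell(3,6) aaaa: {X3}  orig:{}
  cell(4,7) aaab: ∅
  cell(5,8) aaba: {S,X3}  orig:{S}
  cell(6,9) abab: ∅
  cell(7,10) baba: {X3}  orig:{}
  cell(0,4) abaaa: {A,S}
  cell(1,5) baaaa: ∅
  cell(2,6) aaaaa: {S}
  cell(3,7) aaaab: ∅
  cell(4,8) aaaba: {S}
  cell(5,9) aabab: ∅
  cell(6,10) ababa: {S}
  cell(0,5) abaaaa: {X2}  orig:{}
  cell(1,6) baaaaa: ∅
  cell(2,7) aaaaab: ∅
  cell(3,8) aaaaba: {S}
  cell(4,9) aaabab: ∅
  cell(5,10) aababa: ∅
  cell(0,6) abaaaaa: ∅
  cell(1,7) baaaaab: ∅
  cell(2,8) aaaaaba: {S}
  cell(3,9) aaaabab: ∅
  cell(4,10) aaababa: {S}
  cell(0,7) abaaaaab: ∅
  cell(1,8) baaaaaba: ∅
  cell(2,9) aaaaabab: ∅
  cell(3,10) aaaababa: ∅
  cell(0,8) abaaaaaba: ∅
  cell(1,9) baaaaabab: ∅
  cell(2,10) aaaaababa: {S}
  cell(0,9) abaaaaabab: ∅
  cell(1,10) baaaaababa: ∅
  cell(0,10) abaaaaababa: ∅

S ∉ T[0,10] ⇒ NO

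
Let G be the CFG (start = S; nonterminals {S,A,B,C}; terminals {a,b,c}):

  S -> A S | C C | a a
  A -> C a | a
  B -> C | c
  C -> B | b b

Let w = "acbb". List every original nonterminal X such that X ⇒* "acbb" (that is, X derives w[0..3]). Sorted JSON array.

CNF form of G:
  S -> A S | C C | T0 T0
  A -> C T0 | a
  B -> T1 T1 | c
  C -> T1 T1 | c
  T0 -> a
  T1 -> b

Fill CYK table bottom-up — only the sub-triangle for w[0..3]:
  T[0,0] 'a' = {A,T0}  orig:{A}
  T[1,1] 'c' = {B,C}
  T[2,2] 'b' = {T1}  orig:{}
  T[3,3] 'b' = {T1}  orig:{}
  T[0,1] 'ac' = ∅
  T[1,2] 'cb' = ∅
  T[2,3] 'bb' = {B,C}
  T[0,2] 'acb' = ∅
  T[1,3] 'cbb' = {S}
  T[0,3] 'acbb' = {S}

Original NTs in T[0,3] deriving "acbb": ["S"]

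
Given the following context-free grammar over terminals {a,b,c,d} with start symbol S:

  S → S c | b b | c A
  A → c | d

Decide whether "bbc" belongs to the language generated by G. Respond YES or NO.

Convert to CNF:
  S -> S T0 | T0 A | T1 T1
  A -> c | d
  T0 -> c
  T1 -> b

Fill CYK table bottom-up:
  cell(0,0) b: {T1}  orig:{}
  cell(1,1) b: {T1}  orig:{}
  cell(2,2) c: {A,T0}  orig:{A}
  cell(0,1) bb: {S}
  cell(1,2) bc: ∅
  cell(0,2) bbc: {S}

S ∈ T[0,2] ⇒ YES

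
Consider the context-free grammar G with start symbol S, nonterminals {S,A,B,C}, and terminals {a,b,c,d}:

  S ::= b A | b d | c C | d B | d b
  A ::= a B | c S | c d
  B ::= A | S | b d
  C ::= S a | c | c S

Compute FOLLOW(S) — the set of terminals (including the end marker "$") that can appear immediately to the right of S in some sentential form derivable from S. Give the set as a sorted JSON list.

FIRST iteration:
pass 1:
  A via A→a B: +{a}
  A via A→c S: +{c}
  B via B→A: +{a,c}
  B via B→b d: +{b}
  C via C→c: +{c}
  S via S→b A: +{b}
  S via S→c C: +{c}
  S via S→d B: +{d}
  FIRST[S]={b,c,d}  FIRST[A]={a,c}  FIRST[B]={a,b,c}  FIRST[C]={c}
pass 2:
  B via B→S: +{d}
  C via C→S a: +{b,d}
  FIRST[S]={b,c,d}  FIRST[A]={a,c}  FIRST[B]={a,b,c,d}  FIRST[C]={b,c,d}
pass 3: — fixpoint
  FIRST[S]={b,c,d}  FIRST[A]={a,c}  FIRST[B]={a,b,c,d}  FIRST[C]={b,c,d}

FOLLOW sets:
FOLLOW(S) := {$}
pass 1:
  C→S a: FOLLOW(S) ⊇ FIRST(a) = {a}; new: +{a}
  S→b A: FOLLOW(A) ⊇ FOLLOW(S) ⊇ {$,a}; new: +{$,a}
  S→c C: FOLLOW(C) ⊇ FOLLOW(S) ⊇ {$,a}; new: +{$,a}
  S→d B: FOLLOW(B) ⊇ FOLLOW(S) ⊇ {$,a}; new: +{$,a}
  S: {$,a}  A: {$,a}  B: {$,a}  C: {$,a}
pass 2: (no change)
  S: {$,a}  A: {$,a}  B: {$,a}  C: {$,a}

FOLLOW(S) = ["$", "a"]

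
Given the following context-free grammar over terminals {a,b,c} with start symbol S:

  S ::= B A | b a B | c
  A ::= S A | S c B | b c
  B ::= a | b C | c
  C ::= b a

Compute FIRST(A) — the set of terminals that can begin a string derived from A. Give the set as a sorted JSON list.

Compute FIRST by fixpoint:
iter 1:
  A via A→b c: +{b}
  B via B→a: +{a}
  B via B→b C: +{b}
  B via B→c: +{c}
  C via C→b a: +{b}
  S via S→B A: +{a,b,c}
  FIRST(S)={a,b,c}  FIRST(A)={b}  FIRST(B)={a,b,c}  FIRST(C)={b}
iter 2:
  A via A→S A: +{a,c}
  FIRST(S)={a,b,c}  FIRST(A)={a,b,c}  FIRST(B)={a,b,c}  FIRST(C)={b}
iter 3: done
  FIRST(S)={a,b,c}  FIRST(A)={a,b,c}  FIRST(B)={a,b,c}  FIRST(C)={b}

FIRST(A) = ["a", "b", "c"]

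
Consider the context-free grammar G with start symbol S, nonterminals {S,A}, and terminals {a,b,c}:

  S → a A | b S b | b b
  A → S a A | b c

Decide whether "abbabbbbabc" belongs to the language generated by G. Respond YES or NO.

Convert to CNF:
  S -> T0 A | T1 T1 | T1 X4
  A -> S X3 | T1 T2
  T0 -> a
  T1 -> b
  T2 -> c
  X3 -> T0 A
  X4 -> S T1

CYK fill:
  cell(0,0) a: {T0}  orig:{}
  cell(1,1) b: {T1}  orig:{}
  cell(2,2) b: {T1}  orig:{}
  cell(3,3) a: {T0}  orig:{}
  cell(4,4) b: {T1}  orig:{}
  cell(5,5) b: {T1}  orig:{}
  cell(6,6) b: {T1}  orig:{}
  cell(7,7) b: {T1}  orig:{}
  cell(8,8) a: {T0}  orig:{}
  cell(9,9) b: {T1}  orig:{}
  cell(10,10) c: {T2}  orig:{}
  cell(0,1) ab: ∅
  cell(1,2) bb: {S}
  cell(2,3) ba: ∅
  cell(3,4) ab: ∅
  cell(4,5) bb: {S}
  cell(5,6) bb: {S}
  cell(6,7) bb: {S}
  cell(7,8) ba: ∅
  cell(8,9) ab: ∅
  cell(9,10) bc: {A}
  cell(0,2) abb: ∅
  cell(1,3) bba: ∅
  cell(2,4) bab: ∅
  cell(3,5) abb: ∅
  cell(4,6) bbb: {X4}  orig:{}
  cell(5,7) bbb: {X4}  orig:{}
  cell(6,8) bba: ∅
  cell(7,9) bab: ∅
  cell(8,10) abc: {S,X3}  orig:{S}
  cell(0,3) abba: ∅
  cell(1,4) bbab: ∅
  cell(2,5) babb: ∅
  cell(3,6) abbb: ∅
  cell(4,7) bbbb: {S}
  cell(5,8) bbba: ∅
  cell(6,9) bbab: ∅
  cell(7,10) babc: ∅
  cell(0,4) abbab: ∅
  cell(1,5) bbabb: ∅
  cell(2,6) babbb: ∅
  cell(3,7) abbbb: ∅
  cell(4,8) bbbba: ∅
  cell(5,9) bbbab: ∅
  cell(6,10) bbabc: {A}
  cell(0,5) abbabb: ∅
  cell(1,6) bbabbb: ∅
  cell(2,7) babbbb: ∅
  cell(3,8) abbbba: ∅
  cell(4,9) bbbbab: ∅
  cell(5,10) bbbabc: ∅
  cell(0,6) abbabbb: ∅
  cell(1,7) bbabbbb: ∅
  cell(2,8) babbbba: ∅
  cell(3,9) abbbbab: ∅
  cell(4,10) bbbbabc: {A}
  cell(0,7) abbabbbb: ∅
  cell(1,8) bbabbbba: ∅
  cell(2,9) babbbbab: ∅
  cell(3,10) abbbbabc: {S,X3}  orig:{S}
  cell(0,8) abbabbbba: ∅
  cell(1,9) bbabbbbab: ∅
  cell(2,10) babbbbabc: ∅
  cell(0,9) abbabbbbab: ∅
  cell(1,10) bbabbbbabc: {A}
  cell(0,10) abbabbbbabc: {S,X3}  orig:{S}

S ∈ T[0,10] ⇒ YES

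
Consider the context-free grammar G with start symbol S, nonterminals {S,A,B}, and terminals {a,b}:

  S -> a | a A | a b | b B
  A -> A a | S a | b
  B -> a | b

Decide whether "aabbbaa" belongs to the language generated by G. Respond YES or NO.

CNF form of G:
  S -> T0 A | T0 T1 | T1 B | a
  A -> A T0 | S T0 | b
  B -> a | b
  T0 -> a
  T1 -> b

CYK fill:
  cell(0,0) a: {B,S,T0}  orig:{B,S}
  cell(1,1) a: {B,S,T0}  orig:{B,S}
  cell(2,2) b: {A,B,T1}  orig:{A,B}
  cell(3,3) b: {A,B,T1}  orig:{A,B}
  cell(4,4) b: {A,B,T1}  orig:{A,B}
  cell(5,5) a: {B,S,T0}  orig:{B,S}
  cell(6,6) a: {B,S,T0}  orig:{B,S}
  cell(0,1) aa: {A}
  cell(1,2) ab: {S}
  cell(2,3) bb: {S}
  cell(3,4) bb: {S}
  cell(4,5) ba: {A,S}
  cell(5,6) aa: {A}
  cell(0,2) aab: ∅
  cell(1,3) abb: ∅
  cell(2,4) bbb: ∅
  cell(3,5) bba: {A}
  cell(4,6) baa: {A}
  cell(0,3) aabb: ∅
  cell(1,4) abbb: ∅
  cell(2,5) bbba: ∅
  cell(3,6) bbaa: {A}
  cell(0,4) aabbb: ∅
  cell(1,5) abbba: ∅
  cell(2,6) bbbaa: ∅
  cell(0,5) aabbba: ∅
  cell(1,6) abbbaa: ∅
  cell(0,6) aabbbaa: ∅

S ∉ T[0,6] ⇒ NO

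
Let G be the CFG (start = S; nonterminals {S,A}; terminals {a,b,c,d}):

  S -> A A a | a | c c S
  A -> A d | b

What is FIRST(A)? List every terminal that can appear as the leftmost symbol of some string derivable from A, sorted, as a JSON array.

Compute FIRST by fixpoint:
iter 1:
  A via A→b: +{b}
  S via S→A A a: +{b}
  S via S→a: +{a}
  S via S→c c S: +{c}
  FIRST(S)={a,b,c}  FIRST(A)={b}
iter 2: done
  FIRST(S)={a,b,c}  FIRST(A)={b}

FIRST(A) = ["b"]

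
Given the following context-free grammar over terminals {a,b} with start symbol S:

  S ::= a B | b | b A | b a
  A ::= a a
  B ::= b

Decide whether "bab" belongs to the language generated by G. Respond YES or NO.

CNF form of G:
  S -> T0 B | T1 A | T1 T0 | b
  A -> T0 T0
  B -> b
  T0 -> a
  T1 -> b

Fill CYK table bottom-up:
  T[0,0] 'b' = {B,S,T1}  orig:{B,S}
  T[1,1] 'a' = {T0}  orig:{}
  T[2,2] 'b' = {B,S,T1}  orig:{B,S}
  T[0,1] 'ba' = {S}
  T[1,2] 'ab' = {S}
  T[0,2] 'bab' = ∅

S ∉ T[0,2] ⇒ NO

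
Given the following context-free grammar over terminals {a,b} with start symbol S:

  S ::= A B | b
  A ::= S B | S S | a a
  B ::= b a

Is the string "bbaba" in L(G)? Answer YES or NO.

CNF form of G:
  S -> A B | b
  A -> S B | S S | T0 T0
  B -> T1 T0
  T0 -> a
  T1 -> b

Fill CYK table bottom-up:
  [0..0]={S,T1}  "b"  orig:{S}
  [1..1]={S,T1}  "b"  orig:{S}
  [2..2]={T0}  "a"  orig:{}
  [3..3]={S,T1}  "b"  orig:{S}
  [4..4]={T0}  "a"  orig:{}
  [0..1]={A}  "bb"
  [1..2]={B}  "ba"
  [2..3]=∅  "ab"
  [3..4]={B}  "ba"
  [0..2]={A}  "bba"
  [1..3]=∅  "bab"
  [2..4]=∅  "aba"
  [0..3]=∅  "bbab"
  [1..4]=∅  "baba"
  [0..4]={S}  "bbaba"

S ∈ T[0,4] ⇒ YES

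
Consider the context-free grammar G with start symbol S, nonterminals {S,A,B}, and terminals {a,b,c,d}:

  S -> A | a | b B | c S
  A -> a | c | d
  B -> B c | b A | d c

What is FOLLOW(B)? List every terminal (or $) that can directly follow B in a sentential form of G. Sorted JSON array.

FIRST sets, iterate to fixpoint:
round 1:
  A via A→a: +{a}
  A via A→c: +{c}
  A via A→d: +{d}
  B via B→b A: +{b}
  B via B→d c: +{d}
  S via S→A: +{a,c,d}
  S via S→b B: +{b}
  FIRST(S)={a,b,c,d}  FIRST(A)={a,c,d}  FIRST(B)={b,d}
round 2: done
  FIRST(S)={a,b,c,d}  FIRST(A)={a,c,d}  FIRST(B)={b,d}

FOLLOW iteration:
FOLLOW(S) := {$}
[1]
  B→B c: FOLLOW(B) ⊇ FIRST(c) = {c}; new: +{c}
  B→b A: FOLLOW(A) ⊇ FOLLOW(B) ⊇ {c}; new: +{c}
  S→A: FOLLOW(A) ⊇ FOLLOW(S) ⊇ {$}; new: +{$}
  S→b B: FOLLOW(B) ⊇ FOLLOW(S) ⊇ {$}; new: +{$}
  S: {$}  A: {$,c}  B: {$,c}
[2] (stable)
  S: {$}  A: {$,c}  B: {$,c}

FOLLOW(B) = ["$", "c"]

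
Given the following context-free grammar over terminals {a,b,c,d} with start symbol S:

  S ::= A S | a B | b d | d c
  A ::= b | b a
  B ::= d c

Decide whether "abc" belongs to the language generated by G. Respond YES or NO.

CNF form of G:
  S -> A S | T0 T2 | T1 B | T2 T3
  A -> T0 T1 | b
  B -> T2 T3
  T0 -> b
  T1 -> a
  T2 -> d
  T3 -> c

CYK table (by increasing span):
  T[0,0] 'a' = {T1}  orig:{}
  T[1,1] 'b' = {A,T0}  orig:{A}
  T[2,2] 'c' = {T3}  orig:{}
  T[0,1] 'ab' = ∅
  T[1,2] 'bc' = ∅
  T[0,2] 'abc' = ∅

S ∉ T[0,2] ⇒ NO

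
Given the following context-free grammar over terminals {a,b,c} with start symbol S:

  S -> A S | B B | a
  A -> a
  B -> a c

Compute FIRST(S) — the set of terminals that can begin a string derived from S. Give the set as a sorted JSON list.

FIRST sets, iterate to fixpoint:
round 1:
  A via A→a: +{a}
  B via B→a c: +{a}
  S via S→A S: +{a}
  FIRST(S)={a}  FIRST(A)={a}  FIRST(B)={a}
round 2: (stable)
  FIRST(S)={a}  FIRST(A)={a}  FIRST(B)={a}

FIRST(S) = ["a"]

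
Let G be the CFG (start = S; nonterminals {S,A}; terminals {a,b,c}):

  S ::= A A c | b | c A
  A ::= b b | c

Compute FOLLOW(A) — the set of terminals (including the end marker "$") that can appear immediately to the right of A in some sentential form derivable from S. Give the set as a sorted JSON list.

FIRST iteration:
round 1:
  A via A→b b: +{b}
  A via A→c: +{c}
  S via S→A A c: +{b,c}
  FIRST[S]={b,c}  FIRST[A]={b,c}
round 2: — fixpoint
  FIRST[S]={b,c}  FIRST[A]={b,c}

FOLLOW iteration:
FOLLOW(S) := {$}
iter 1:
  S→A A c: FOLLOW(A) ⊇ FIRST(A) = {b,c}; new: +{b,c}
  S→c A: FOLLOW(A) ⊇ FOLLOW(S) ⊇ {$}; new: +{$}
  FOLLOW(S)={$}  FOLLOW(A)={$,b,c}
iter 2: done
  FOLLOW(S)={$}  FOLLOW(A)={$,b,c}

FOLLOW(A) = ["$", "b", "c"]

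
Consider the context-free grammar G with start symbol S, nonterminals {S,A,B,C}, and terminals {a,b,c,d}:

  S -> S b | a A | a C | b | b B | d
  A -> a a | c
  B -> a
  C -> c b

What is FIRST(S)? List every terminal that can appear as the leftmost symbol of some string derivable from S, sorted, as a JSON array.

FIRST iteration:
round 1:
  A via A→a a: +{a}
  A via A→c: +{c}
  B via B→a: +{a}
  C via C→c b: +{c}
  S via S→a A: +{a}
  S via S→b: +{b}
  S via S→d: +{d}
  FIRST(S)={a,b,d}  FIRST(A)={a,c}  FIRST(B)={a}  FIRST(C)={c}
round 2: (stable)
  FIRST(S)={a,b,d}  FIRST(A)={a,c}  FIRST(B)={a}  FIRST(C)={c}

FIRST(S) = ["a", "b", "d"]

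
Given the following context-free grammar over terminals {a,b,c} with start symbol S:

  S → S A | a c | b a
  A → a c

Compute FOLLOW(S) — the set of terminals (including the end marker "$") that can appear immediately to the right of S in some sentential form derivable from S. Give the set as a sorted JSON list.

FIRST iteration:
round 1:
  A via A→a c: +{a}
  S via S→a c: +{a}
  S via S→b a: +{b}
  FIRST(S)={a,b}  FIRST(A)={a}
round 2: done
  FIRST(S)={a,b}  FIRST(A)={a}

Compute FOLLOW by fixpoint:
initialize: $ ∈ FOLLOW(S)
pass 1:
  S→S A: FOLLOW(S) ⊇ FIRST(A) = {a}; new: +{a}
  S→S A: FOLLOW(A) ⊇ FOLLOW(S) ⊇ {$,a}; new: +{$,a}
  FOLLOW(S)={$,a}  FOLLOW(A)={$,a}
pass 2: — fixpoint
  FOLLOW(S)={$,a}  FOLLOW(A)={$,a}

FOLLOW(S) = ["$", "a"]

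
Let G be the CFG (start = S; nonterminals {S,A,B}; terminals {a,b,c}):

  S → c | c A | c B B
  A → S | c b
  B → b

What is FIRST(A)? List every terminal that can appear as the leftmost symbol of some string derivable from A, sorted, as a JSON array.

FIRST sets, iterate to fixpoint:
[1]
  A via A→c b: +{c}
  B via B→b: +{b}
  S via S→c: +{c}
  S: {c}  A: {c}  B: {b}
[2] — fixpoint
  S: {c}  A: {c}  B: {b}

FIRST(A) = ["c"]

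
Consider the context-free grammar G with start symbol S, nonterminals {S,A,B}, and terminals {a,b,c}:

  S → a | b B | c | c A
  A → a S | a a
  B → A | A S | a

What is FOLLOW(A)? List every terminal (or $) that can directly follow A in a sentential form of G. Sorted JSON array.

Compute FIRST by fixpoint:
[1]
  A via A→a S: +{a}
  B via B→A: +{a}
  S via S→a: +{a}
  S via S→b B: +{b}
  S via S→c: +{c}
  FIRST[S]={a,b,c}  FIRST[A]={a}  FIRST[B]={a}
[2] (stable)
  FIRST[S]={a,b,c}  FIRST[A]={a}  FIRST[B]={a}

Compute FOLLOW by fixpoint:
FOLLOW(S) := {$}
iter 1:
  B→A S: FOLLOW(A) ⊇ FIRST(S) = {a,b,c}; new: +{a,b,c}
  S→b B: FOLLOW(B) ⊇ FOLLOW(S) ⊇ {$}; new: +{$}
  S→c A: FOLLOW(A) ⊇ FOLLOW(S) ⊇ {$}; new: +{$}
  FOLLOW(S)={$}  FOLLOW(A)={$,a,b,c}  FOLLOW(B)={$}
iter 2:
  A→a S: FOLLOW(S) ⊇ FOLLOW(A) ⊇ {$,a,b,c}; new: +{a,b,c}
  S→b B: FOLLOW(B) ⊇ FOLLOW(S) ⊇ {$,a,b,c}; new: +{a,b,c}
  FOLLOW(S)={$,a,b,c}  FOLLOW(A)={$,a,b,c}  FOLLOW(B)={$,a,b,c}
iter 3: — fixpoint
  FOLLOW(S)={$,a,b,c}  FOLLOW(A)={$,a,b,c}  FOLLOW(B)={$,a,b,c}

FOLLOW(A) = ["$", "a", "b", "c"]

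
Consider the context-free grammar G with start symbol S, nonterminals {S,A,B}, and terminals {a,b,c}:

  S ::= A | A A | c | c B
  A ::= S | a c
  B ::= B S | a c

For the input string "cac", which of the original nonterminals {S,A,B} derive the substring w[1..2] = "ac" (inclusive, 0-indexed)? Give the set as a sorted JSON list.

CNF form of G:
  S -> A A | T0 T1 | T1 B | c
  A -> A A | T0 T1 | T1 B | c
  B -> B S | T0 T1
  T0 -> a
  T1 -> c

CYK fill — only the sub-triangle for w[1..2]:
  [1..1]={T0}  "a"  orig:{}
  [2..2]={A,S,T1}  "c"  orig:{A,S}
  [1..2]={A,B,S}  "ac"

Original NTs in T[1,2] deriving "ac": ["A", "B", "S"]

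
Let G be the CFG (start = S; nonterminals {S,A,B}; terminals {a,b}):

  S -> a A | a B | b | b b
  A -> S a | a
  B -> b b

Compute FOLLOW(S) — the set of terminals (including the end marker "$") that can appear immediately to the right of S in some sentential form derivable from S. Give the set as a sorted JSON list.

FIRST sets, iterate to fixpoint:
[1]
  A via A→a: +{a}
  B via B→b b: +{b}
  S via S→a A: +{a}
  S via S→b: +{b}
  FIRST(S)={a,b}  FIRST(A)={a}  FIRST(B)={b}
[2]
  A via A→S a: +{b}
  FIRST(S)={a,b}  FIRST(A)={a,b}  FIRST(B)={b}
[3] (no change)
  FIRST(S)={a,b}  FIRST(A)={a,b}  FIRST(B)={b}

FOLLOW sets:
initialize: $ ∈ FOLLOW(S)
pass 1:
  A→S a: FOLLOW(S) ⊇ FIRST(a) = {a}; new: +{a}
  S→a A: FOLLOW(A) ⊇ FOLLOW(S) ⊇ {$,a}; new: +{$,a}
  S→a B: FOLLOW(B) ⊇ FOLLOW(S) ⊇ {$,a}; new: +{$,a}
  FOLLOW(S)={$,a}  FOLLOW(A)={$,a}  FOLLOW(B)={$,a}
pass 2: done
  FOLLOW(S)={$,a}  FOLLOW(A)={$,a}  FOLLOW(B)={$,a}

FOLLOW(S) = ["$", "a"]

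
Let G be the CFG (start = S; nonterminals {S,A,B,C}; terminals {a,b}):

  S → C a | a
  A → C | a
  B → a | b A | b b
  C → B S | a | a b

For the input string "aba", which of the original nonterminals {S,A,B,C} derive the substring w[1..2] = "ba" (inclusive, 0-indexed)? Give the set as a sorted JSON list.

Convert to CNF:
  S -> C T0 | a
  A -> B S | T0 T1 | a
  B -> T1 A | T1 T1 | a
  C -> B S | T0 T1 | a
  T0 -> a
  T1 -> b

CYK fill (cells [i..j] with 1 ≤ i ≤ j ≤ 2 only):
  cell(1,1) b: {T1}  orig:{}
  cell(2,2) a: {A,B,C,S,T0}  orig:{A,B,C,S}
  cell(1,2) ba: {B}

Original NTs in T[1,2] deriving "ba": ["B"]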